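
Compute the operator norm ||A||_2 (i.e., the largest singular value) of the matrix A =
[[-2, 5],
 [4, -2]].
||A||_2 = sqrt((49 + sqrt(1377))/2) ≈ 6.5616 (= sqrt(largest eigenvalue of A^T A))

||A||_2 = sigma_max(A) = sqrt(lambda_max(A^T A)). Form the symmetric matrix M = A^T A =
[[20, -18],
 [-18, 29]].
Its characteristic polynomial (trace, determinant of M give the coefficients) is
  p(λ) = det(λ I - M) = λ^2 - 49λ + 256.
For λ^2 - 49λ + 256 the discriminant is 1377. It is nonnegative but not a perfect square, so the roots are real and irrational: λ = (49 ± sqrt(1377))/2 ≈ 43.054, 5.946.
So the eigenvalues of A^T A are ≈ 5.946, 43.054 (all ≥ 0, as they must be for A^T A). The largest is λ_max = (49 + sqrt(1377))/2 ≈ 43.054, hence ||A||_2 = sqrt(λ_max) = sqrt((49 + sqrt(1377))/2) ≈ 6.5616.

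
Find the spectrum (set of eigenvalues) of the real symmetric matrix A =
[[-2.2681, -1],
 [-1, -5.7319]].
sigma(A) ≈ {-6, -2}

A is real symmetric, so its spectrum consists of real eigenvalues. Expanding the characteristic polynomial of the displayed matrix gives
  det(λ I - A) = p(λ) = λ^2 + (8)λ + (12).
Solving p(λ) = 0 yields eigenvalues ≈ -6, -2. (A is shown rounded to 4 decimals, so these recover the underlying integer eigenvalues to within that precision.)
Verification: the trace of A = -8 equals the sum of eigenvalues -8, and det(A) ≈ 11.9999 matches the eigenvalue product 12.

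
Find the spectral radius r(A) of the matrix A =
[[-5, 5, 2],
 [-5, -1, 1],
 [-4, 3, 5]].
r(A) ≈ 5.1011

The eigenvalues of A are the roots of its characteristic polynomial. With M = A (coefficients from the trace, the sum of principal 2x2 minors, and det A):
  p(λ) = det(λ I - M) = λ^3 + λ^2 + 5λ - 107.
No integer candidate from the rational root theorem (±divisors of 107) is a root, so the roots are irrational. The cubic discriminant is Δ = -318800 < 0, so there is one real root and a complex-conjugate pair. p(4) = -7 and p(5) = 68 have opposite signs, so a root lies in (4, 5); Newton's method refines it to λ ≈ 4.1121. Dividing out (λ - (4.1121)) leaves approximately λ^2 + 5.1121λ + 26.0211. For λ^2 + 5.1121λ + 26.0211 the discriminant is -77.9511. It is negative, so the remaining roots are the complex-conjugate pair λ ≈ -2.556 ± 4.4145i. Their product equals the constant term, so |λ|^2 ≈ 26.0211 and |λ| ≈ 5.1011.
Thus the eigenvalues (to 4 decimals) are 4.1121 (modulus 4.1121); -2.556 ± 4.4145i (modulus 5.1011). The spectral radius is the largest modulus: r(A) ≈ 5.1011. (Cross-check: r(A) ≤ ||A||_2 ≈ 10.4338; equality holds whenever A is normal, though it can also hold for some non-normal A.)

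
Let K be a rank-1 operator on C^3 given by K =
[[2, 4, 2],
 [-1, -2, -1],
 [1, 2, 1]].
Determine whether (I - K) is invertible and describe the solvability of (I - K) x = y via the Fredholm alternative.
(I - K) is singular (det(I - K) = 0, i.e. 1 ∈ sigma(K)). (I - K) x = y is solvable iff y ⊥ ker((I - K)^*) = span{(-1, -2, -1)}, i.e. iff -y_1 - 2y_2 - y_3 = 0. When solvable, the solutions are x = y + c·(-2, 1, -1), c arbitrary (ker(I - K) = span{(-2, 1, -1)}, dimension 1).

K has rank 1, so it is an outer product K = u v^T: every row of K is a multiple of one row vector. Reading off the entries, u = (-2, 1, -1) and v = (-1, -2, -1) (row i of K equals u_i·v^T). A rank-one matrix u v^T satisfies K u = u (v·u) and kills the (2)-dimensional subspace v^⊥, so its characteristic polynomial is lambda^2 (lambda - v·u) with v·u = tr K = 1. Hence the eigenvalues of I - K are 1 (multiplicity 2) and 1 - (1) = 0, so det(I - K) = 0. (Direct check: I - K =
[[-1, -4, -2],
 [1, 3, 1],
 [-1, -2, 0]]
has determinant 0.) So 1 is an eigenvalue of K and (I - K) is not invertible. The finite-dimensional Fredholm alternative says: either (I - K) is invertible, or ker(I - K) ≠ {0} and then range(I - K) = ker((I - K)^*)^⊥, with dim ker(I - K) = dim ker((I - K)^*). We are in the second case, so we need both kernels. Kernel of I - K: (I - K) u = u - u (v·u) = u - u = 0, so ker(I - K) = span{u} = span{(-2, 1, -1)} (it is exactly 1-dimensional because rank(I - K) = 2). Kernel of the adjoint: K is real, so (I - K)^* = I - K^T = I - v u^T, and (I - v u^T) v = v - v (u·v) = 0; hence ker((I - K)^*) = span{v} = span{(-1, -2, -1)}. Therefore (I - K) x = y is solvable iff <y, v> = 0, i.e. iff -y_1 - 2y_2 - y_3 = 0. When this holds, K y = u (v·y) = 0, so (I - K) y = y and x = y is a particular solution; the full solution set is the line x = y + c·u = y + c·(-2, 1, -1), c ∈ C.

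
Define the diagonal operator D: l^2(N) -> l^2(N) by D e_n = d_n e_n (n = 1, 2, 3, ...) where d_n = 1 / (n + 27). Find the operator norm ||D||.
||D|| = 1/28 (attained at n = 1)

For D diagonal, ||D|| = sup_n |d_n| = sup_n 1/(n + 27). This is positive and strictly decreasing in n, so the supremum is attained at n = 1: d_1 = 1/(1 + 27) = 1/28. Hence ||D|| = 1/28.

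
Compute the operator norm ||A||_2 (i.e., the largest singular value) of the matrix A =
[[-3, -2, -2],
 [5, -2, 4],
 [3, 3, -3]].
||A||_2 ≈ 7.3942 (= sqrt(largest eigenvalue of A^T A))

||A||_2 = sigma_max(A) = sqrt(lambda_max(A^T A)). Form the symmetric matrix M = A^T A =
[[43, 5, 17],
 [5, 17, -13],
 [17, -13, 29]].
Its characteristic polynomial (trace, sum of principal 2x2 minors, determinant of M give the coefficients) is
  p(λ) = det(λ I - M) = λ^3 - 89λ^2 + 1988λ - 6084.
No integer candidate from the rational root theorem (±divisors of 6084) is a root, so the roots are irrational. The cubic discriminant is Δ = 1098128624 > 0, so there are three distinct real roots. p(3) = -894 and p(4) = 508 have opposite signs, so a root lies in (3, 4); Newton's method refines it to λ ≈ 3.6246. p(30) = 456 and p(31) = -194 have opposite signs, so a root lies in (30, 31); Newton's method refines it to λ ≈ 30.7007. p(54) = -792 and p(55) = 406 have opposite signs, so a root lies in (54, 55); Newton's method refines it to λ ≈ 54.6748. Check (Vieta): the three roots sum to 89, matching tr M = 89.
So the eigenvalues of A^T A are ≈ 3.6246, 30.7007, 54.6748 (all ≥ 0, as they must be for A^T A). The largest is λ_max ≈ 54.6748, hence ||A||_2 = sqrt(λ_max) ≈ 7.3942.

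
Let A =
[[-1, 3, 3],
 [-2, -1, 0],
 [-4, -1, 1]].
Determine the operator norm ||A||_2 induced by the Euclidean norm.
||A||_2 ≈ 4.9467 (= sqrt(largest eigenvalue of A^T A))

||A||_2 = sigma_max(A) = sqrt(lambda_max(A^T A)). Form the symmetric matrix M = A^T A =
[[21, 3, -7],
 [3, 11, 8],
 [-7, 8, 10]].
Its characteristic polynomial (trace, sum of principal 2x2 minors, determinant of M give the coefficients) is
  p(λ) = det(λ I - M) = λ^3 - 42λ^2 + 429λ - 1.
No integer candidate from the rational root theorem (±divisors of 1) is a root, so the roots are irrational. The cubic discriminant is Δ = 8861913 > 0, so there are three distinct real roots. p(0) = -1 and p(1) = 387 have opposite signs, so a root lies in (0, 1); Newton's method refines it to λ ≈ 0.0023. p(17) = 67 and p(18) = -55 have opposite signs, so a root lies in (17, 18); Newton's method refines it to λ ≈ 17.5277. p(24) = -73 and p(25) = 99 have opposite signs, so a root lies in (24, 25); Newton's method refines it to λ ≈ 24.47. Check (Vieta): the three roots sum to 42, matching tr M = 42.
So the eigenvalues of A^T A are ≈ 0.0023, 17.5277, 24.47 (all ≥ 0, as they must be for A^T A). The largest is λ_max ≈ 24.47, hence ||A||_2 = sqrt(λ_max) ≈ 4.9467.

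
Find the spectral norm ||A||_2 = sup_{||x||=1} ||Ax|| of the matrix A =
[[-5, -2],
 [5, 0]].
||A||_2 = sqrt((54 + sqrt(2516))/2) ≈ 7.2166 (= sqrt(largest eigenvalue of A^T A))

||A||_2 = sigma_max(A) = sqrt(lambda_max(A^T A)). Form the symmetric matrix M = A^T A =
[[50, 10],
 [10, 4]].
Its characteristic polynomial (trace, determinant of M give the coefficients) is
  p(λ) = det(λ I - M) = λ^2 - 54λ + 100.
For λ^2 - 54λ + 100 the discriminant is 2516. It is nonnegative but not a perfect square, so the roots are real and irrational: λ = (54 ± sqrt(2516))/2 ≈ 52.0799, 1.9201.
So the eigenvalues of A^T A are ≈ 1.9201, 52.0799 (all ≥ 0, as they must be for A^T A). The largest is λ_max = (54 + sqrt(2516))/2 ≈ 52.0799, hence ||A||_2 = sqrt(λ_max) = sqrt((54 + sqrt(2516))/2) ≈ 7.2166.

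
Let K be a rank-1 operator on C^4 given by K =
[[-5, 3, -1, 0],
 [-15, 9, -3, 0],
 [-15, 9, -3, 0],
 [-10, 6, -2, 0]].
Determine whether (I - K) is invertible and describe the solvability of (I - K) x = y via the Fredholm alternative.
(I - K) is singular (det(I - K) = 0, i.e. 1 ∈ sigma(K)). (I - K) x = y is solvable iff y ⊥ ker((I - K)^*) = span{(-5, 3, -1, 0)}, i.e. iff -5y_1 + 3y_2 - y_3 = 0. When solvable, the solutions are x = y + c·(1, 3, 3, 2), c arbitrary (ker(I - K) = span{(1, 3, 3, 2)}, dimension 1).

K has rank 1, so it is an outer product K = u v^T: every row of K is a multiple of one row vector. Reading off the entries, u = (1, 3, 3, 2) and v = (-5, 3, -1, 0) (row i of K equals u_i·v^T). A rank-one matrix u v^T satisfies K u = u (v·u) and kills the (3)-dimensional subspace v^⊥, so its characteristic polynomial is lambda^3 (lambda - v·u) with v·u = tr K = 1. Hence the eigenvalues of I - K are 1 (multiplicity 3) and 1 - (1) = 0, so det(I - K) = 0. (Direct check: I - K =
[[6, -3, 1, 0],
 [15, -8, 3, 0],
 [15, -9, 4, 0],
 [10, -6, 2, 1]]
has determinant 0.) So 1 is an eigenvalue of K and (I - K) is not invertible. The finite-dimensional Fredholm alternative says: either (I - K) is invertible, or ker(I - K) ≠ {0} and then range(I - K) = ker((I - K)^*)^⊥, with dim ker(I - K) = dim ker((I - K)^*). We are in the second case, so we need both kernels. Kernel of I - K: (I - K) u = u - u (v·u) = u - u = 0, so ker(I - K) = span{u} = span{(1, 3, 3, 2)} (it is exactly 1-dimensional because rank(I - K) = 3). Kernel of the adjoint: K is real, so (I - K)^* = I - K^T = I - v u^T, and (I - v u^T) v = v - v (u·v) = 0; hence ker((I - K)^*) = span{v} = span{(-5, 3, -1, 0)}. Therefore (I - K) x = y is solvable iff <y, v> = 0, i.e. iff -5y_1 + 3y_2 - y_3 = 0. When this holds, K y = u (v·y) = 0, so (I - K) y = y and x = y is a particular solution; the full solution set is the line x = y + c·u = y + c·(1, 3, 3, 2), c ∈ C.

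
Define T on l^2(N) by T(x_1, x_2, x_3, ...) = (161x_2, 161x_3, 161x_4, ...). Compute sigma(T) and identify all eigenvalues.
sigma(T) = closed disk {z in C : |z| ≤ 161}; sigma_p(T) = open disk {z in C : |z| < 161}

Note T = 161·V where V is the unit left shift (V x)_k = x_{k+1}; so sigma(T) = 161·sigma(V) and ||T|| = 161||V||. ||T x||^2 = 25921sum_{k≥2} |x_k|^2 ≤ 25921||x||^2, with equality on {x : x_1 = 0}, so ||T|| = 161. For any lambda with |lambda| < 161, set r = lambda/161 (|r| < 1); the vector x = (1, r, r^2, ...) is in l^2 and satisfies T x = 161(r, r^2, ...) = lambda x, so lambda is an eigenvalue. On the boundary |lambda| = 161 the geometric series diverges, so no l^2 eigenvector exists, but these lambda lie in the approximate point spectrum. Hence sigma(T) is the closed disk of radius 161 and sigma_p(T) is the open disk.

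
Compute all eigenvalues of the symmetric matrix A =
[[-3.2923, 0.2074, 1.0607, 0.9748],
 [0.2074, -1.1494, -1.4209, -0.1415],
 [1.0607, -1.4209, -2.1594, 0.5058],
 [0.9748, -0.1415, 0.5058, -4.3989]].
sigma(A) ≈ {-5, -4, -2, 0}

A is real symmetric, so its spectrum consists of real eigenvalues. Expanding the characteristic polynomial of the displayed matrix gives
  det(λ I - A) = p(λ) = λ^4 + (11)λ^3 + (38)λ^2 + (40)λ + (0).
Solving p(λ) = 0 yields eigenvalues ≈ -5, -4, -2, 0. (A is shown rounded to 4 decimals, so these recover the underlying integer eigenvalues to within that precision.)
Verification: the trace of A = -11 equals the sum of eigenvalues -11, and det(A) ≈ 0.0002 matches the eigenvalue product 0.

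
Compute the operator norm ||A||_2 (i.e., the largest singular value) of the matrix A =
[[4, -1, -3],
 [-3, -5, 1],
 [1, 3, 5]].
||A||_2 ≈ 6.9766 (= sqrt(largest eigenvalue of A^T A))

||A||_2 = sigma_max(A) = sqrt(lambda_max(A^T A)). Form the symmetric matrix M = A^T A =
[[26, 14, -10],
 [14, 35, 13],
 [-10, 13, 35]].
Its characteristic polynomial (trace, sum of principal 2x2 minors, determinant of M give the coefficients) is
  p(λ) = det(λ I - M) = λ^3 - 96λ^2 + 2580λ - 13456.
No integer candidate from the rational root theorem (±divisors of 13456) is a root, so the roots are irrational. The cubic discriminant is Δ = 132655104 > 0, so there are three distinct real roots. p(6) = -1216 and p(7) = 243 have opposite signs, so a root lies in (6, 7); Newton's method refines it to λ ≈ 6.8259. p(40) = 144 and p(41) = -131 have opposite signs, so a root lies in (40, 41); Newton's method refines it to λ ≈ 40.5005. p(48) = -208 and p(49) = 117 have opposite signs, so a root lies in (48, 49); Newton's method refines it to λ ≈ 48.6736. Check (Vieta): the three roots sum to 96, matching tr M = 96.
So the eigenvalues of A^T A are ≈ 6.8259, 40.5005, 48.6736 (all ≥ 0, as they must be for A^T A). The largest is λ_max ≈ 48.6736, hence ||A||_2 = sqrt(λ_max) ≈ 6.9766.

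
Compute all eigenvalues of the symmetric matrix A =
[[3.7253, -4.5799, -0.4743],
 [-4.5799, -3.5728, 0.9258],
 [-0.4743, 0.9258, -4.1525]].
sigma(A) ≈ {-6, -4, 6}

A is real symmetric, so its spectrum consists of real eigenvalues. Expanding the characteristic polynomial of the displayed matrix gives
  det(λ I - A) = p(λ) = λ^3 + (4)λ^2 + (-36)λ + (-144.0023).
Solving p(λ) = 0 yields eigenvalues ≈ -6, -4, 6. (A is shown rounded to 4 decimals, so these recover the underlying integer eigenvalues to within that precision.)
Verification: the trace of A = -4 equals the sum of eigenvalues -4, and det(A) ≈ 144.0023 matches the eigenvalue product 144.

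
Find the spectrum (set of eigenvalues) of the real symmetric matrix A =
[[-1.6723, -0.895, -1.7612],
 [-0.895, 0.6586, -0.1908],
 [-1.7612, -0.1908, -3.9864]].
sigma(A) ≈ {-5, -1, 1}

A is real symmetric, so its spectrum consists of real eigenvalues. Expanding the characteristic polynomial of the displayed matrix gives
  det(λ I - A) = p(λ) = λ^3 + (5)λ^2 + (-1)λ + (-5).
Solving p(λ) = 0 yields eigenvalues ≈ -5, -1, 1. (A is shown rounded to 4 decimals, so these recover the underlying integer eigenvalues to within that precision.)
Verification: the trace of A = -5 equals the sum of eigenvalues -5, and det(A) ≈ 5.0002 matches the eigenvalue product 5.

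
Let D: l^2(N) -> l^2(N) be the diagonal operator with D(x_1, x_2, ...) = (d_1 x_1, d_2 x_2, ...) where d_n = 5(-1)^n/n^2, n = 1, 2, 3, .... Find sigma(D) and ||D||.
sigma(D) = {5(-1)^n/n^2 : n ≥ 1} ∪ {0}; ||D|| = 5

A bounded diagonal operator on l^2 with diagonal entries d_n has spectrum equal to the closure of {d_n : n ≥ 1}: every d_n is an eigenvalue (with eigenvector e_n), so {d_n} ⊂ sigma(D); the spectrum is closed, so its closure is too; and for lambda not in the closure, (D - lambda I) has bounded inverse (the diagonal entries 1/(d_n - lambda) are bounded). For our sequence d_n = 5(-1)^n/n^2, n = 1, 2, 3, ...:
  - {d_n} = {5(-1)^n/n^2 : n ≥ 1}; the only limit point is 0
  - closure = {5(-1)^n/n^2 : n ≥ 1} ∪ {0}
For the norm: a diagonal operator has ||D|| = sup_n |d_n|. Here |d_n| = 5/n^2 is decreasing, so sup_n |d_n| = |d_1| = 5. So ||D|| = 5.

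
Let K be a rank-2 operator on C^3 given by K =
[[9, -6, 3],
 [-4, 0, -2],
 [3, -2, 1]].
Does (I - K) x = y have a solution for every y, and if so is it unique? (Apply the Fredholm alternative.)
(I - K) is invertible (det(I - K) = -37 ≠ 0), so for every y in C^3 the equation (I - K) x = y has a unique solution.

K has rank 2 and factors as K = U V^T = u1 v1^T + u2 v2^T with u1 = (-3, 2, -1), v1 = (-3, 2, -1), u2 = (0, -2, 0), v2 = (-1, 2, 0) (multiplying out reproduces the displayed K). The nonzero eigenvalues of U V^T coincide with those of the 2 x 2 matrix G = V^T U = [[v1·u1, v1·u2], [v2·u1, v2·u2]] = [[14, -4], [7, -4]], and by the Sylvester determinant identity det(I_3 - U V^T) = det(I_2 - V^T U) = det([[-13, 4], [-7, 5]]) = (-13)(5) - (4)(-7) = -37. (Direct check: I - K =
[[-8, 6, -3],
 [4, 1, 2],
 [-3, 2, 0]]
has determinant -37.) The finite-dimensional Fredholm alternative says: either (I - K) is invertible, or ker(I - K) ≠ {0} and then range(I - K) = ker((I - K)^*)^⊥, with dim ker(I - K) = dim ker((I - K)^*). Since det(I - K) ≠ 0, 1 is not an eigenvalue of K and ker(I - K) = {0}, so we are in the first case: for every y there is a unique x = (I - K)^(-1) y. (Explicitly, by the Woodbury identity, (I - U V^T)^(-1) = I + U (I_2 - G)^(-1) V^T.)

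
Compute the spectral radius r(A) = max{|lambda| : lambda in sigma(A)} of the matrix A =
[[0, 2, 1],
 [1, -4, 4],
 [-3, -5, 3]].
r(A) ≈ 3.9156

The eigenvalues of A are the roots of its characteristic polynomial. With M = A (coefficients from the trace, the sum of principal 2x2 minors, and det A):
  p(λ) = det(λ I - M) = λ^3 + λ^2 + 9λ + 47.
No integer candidate from the rational root theorem (±divisors of 47) is a root, so the roots are irrational. The cubic discriminant is Δ = -55052 < 0, so there is one real root and a complex-conjugate pair. p(-4) = -37 and p(-3) = 2 have opposite signs, so a root lies in (-4, -3); Newton's method refines it to λ ≈ -3.0655. Dividing out (λ - (-3.0655)) leaves approximately λ^2 - 2.0655λ + 15.3319. For λ^2 - 2.0655λ + 15.3319 the discriminant is -57.0611. It is negative, so the remaining roots are the complex-conjugate pair λ ≈ 1.0328 ± 3.7769i. Their product equals the constant term, so |λ|^2 ≈ 15.3319 and |λ| ≈ 3.9156.
Thus the eigenvalues (to 4 decimals) are -3.0655 (modulus 3.0655); 1.0328 ± 3.7769i (modulus 3.9156). The spectral radius is the largest modulus: r(A) ≈ 3.9156. (Cross-check: r(A) ≤ ||A||_2 ≈ 8.2716; equality holds whenever A is normal, though it can also hold for some non-normal A.)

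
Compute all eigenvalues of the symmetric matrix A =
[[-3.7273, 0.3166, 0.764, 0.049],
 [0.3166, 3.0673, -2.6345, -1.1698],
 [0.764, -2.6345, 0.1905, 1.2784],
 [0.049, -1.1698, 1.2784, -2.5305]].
sigma(A) ≈ {-4, -3, -1, 5}

A is real symmetric, so its spectrum consists of real eigenvalues. Expanding the characteristic polynomial of the displayed matrix gives
  det(λ I - A) = p(λ) = λ^4 + (3)λ^3 + (-21)λ^2 + (-83)λ + (-60).
Solving p(λ) = 0 yields eigenvalues ≈ -4, -3, -1, 5. (A is shown rounded to 4 decimals, so these recover the underlying integer eigenvalues to within that precision.)
Verification: the trace of A = -3 equals the sum of eigenvalues -3, and det(A) ≈ -59.9998 matches the eigenvalue product -60.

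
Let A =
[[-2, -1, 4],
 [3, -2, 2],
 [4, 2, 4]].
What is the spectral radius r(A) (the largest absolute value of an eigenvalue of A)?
r(A) ≈ 6.4782

The eigenvalues of A are the roots of its characteristic polynomial. With M = A (coefficients from the trace, the sum of principal 2x2 minors, and det A):
  p(λ) = det(λ I - M) = λ^3 - 29λ - 84.
No integer candidate from the rational root theorem (±divisors of 84) is a root, so the roots are irrational. The cubic discriminant is Δ = -92956 < 0, so there is one real root and a complex-conjugate pair. p(6) = -42 and p(7) = 56 have opposite signs, so a root lies in (6, 7); Newton's method refines it to λ ≈ 6.4782. Dividing out (λ - (6.4782)) leaves approximately λ^2 + 6.4782λ + 12.9666. For λ^2 + 6.4782λ + 12.9666 the discriminant is -9.8999. It is negative, so the remaining roots are the complex-conjugate pair λ ≈ -3.2391 ± 1.5732i. Their product equals the constant term, so |λ|^2 ≈ 12.9666 and |λ| ≈ 3.6009.
Thus the eigenvalues (to 4 decimals) are 6.4782 (modulus 6.4782); -3.2391 ± 1.5732i (modulus 3.6009). The spectral radius is the largest modulus: r(A) ≈ 6.4782. (Cross-check: r(A) ≤ ||A||_2 ≈ 6.8623; equality holds whenever A is normal, though it can also hold for some non-normal A.)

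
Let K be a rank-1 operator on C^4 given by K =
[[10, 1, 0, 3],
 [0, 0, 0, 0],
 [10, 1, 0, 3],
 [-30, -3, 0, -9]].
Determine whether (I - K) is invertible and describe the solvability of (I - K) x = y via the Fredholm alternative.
(I - K) is singular (det(I - K) = 0, i.e. 1 ∈ sigma(K)). (I - K) x = y is solvable iff y ⊥ ker((I - K)^*) = span{(10, 1, 0, 3)}, i.e. iff 10y_1 + y_2 + 3y_4 = 0. When solvable, the solutions are x = y + c·(1, 0, 1, -3), c arbitrary (ker(I - K) = span{(1, 0, 1, -3)}, dimension 1).

K has rank 1, so it is an outer product K = u v^T: every row of K is a multiple of one row vector. Reading off the entries, u = (1, 0, 1, -3) and v = (10, 1, 0, 3) (row i of K equals u_i·v^T). A rank-one matrix u v^T satisfies K u = u (v·u) and kills the (3)-dimensional subspace v^⊥, so its characteristic polynomial is lambda^3 (lambda - v·u) with v·u = tr K = 1. Hence the eigenvalues of I - K are 1 (multiplicity 3) and 1 - (1) = 0, so det(I - K) = 0. (Direct check: I - K =
[[-9, -1, 0, -3],
 [0, 1, 0, 0],
 [-10, -1, 1, -3],
 [30, 3, 0, 10]]
has determinant 0.) So 1 is an eigenvalue of K and (I - K) is not invertible. The finite-dimensional Fredholm alternative says: either (I - K) is invertible, or ker(I - K) ≠ {0} and then range(I - K) = ker((I - K)^*)^⊥, with dim ker(I - K) = dim ker((I - K)^*). We are in the second case, so we need both kernels. Kernel of I - K: (I - K) u = u - u (v·u) = u - u = 0, so ker(I - K) = span{u} = span{(1, 0, 1, -3)} (it is exactly 1-dimensional because rank(I - K) = 3). Kernel of the adjoint: K is real, so (I - K)^* = I - K^T = I - v u^T, and (I - v u^T) v = v - v (u·v) = 0; hence ker((I - K)^*) = span{v} = span{(10, 1, 0, 3)}. Therefore (I - K) x = y is solvable iff <y, v> = 0, i.e. iff 10y_1 + y_2 + 3y_4 = 0. When this holds, K y = u (v·y) = 0, so (I - K) y = y and x = y is a particular solution; the full solution set is the line x = y + c·u = y + c·(1, 0, 1, -3), c ∈ C.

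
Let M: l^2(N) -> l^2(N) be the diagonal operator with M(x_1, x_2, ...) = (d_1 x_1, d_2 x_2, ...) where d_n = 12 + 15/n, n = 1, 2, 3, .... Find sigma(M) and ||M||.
sigma(M) = {12 + 15/n : n ≥ 1} ∪ {12}; ||M|| = 27

A bounded diagonal operator on l^2 with diagonal entries d_n has spectrum equal to the closure of {d_n : n ≥ 1}: every d_n is an eigenvalue (with eigenvector e_n), so {d_n} ⊂ sigma(M); the spectrum is closed, so its closure is too; and for lambda not in the closure, (M - lambda I) has bounded inverse (the diagonal entries 1/(d_n - lambda) are bounded). For our sequence d_n = 12 + 15/n, n = 1, 2, 3, ...:
  - {d_n} = {12 + 15/n : n ≥ 1}; the only limit point is 12
  - closure = {12 + 15/n : n ≥ 1} ∪ {12}
For the norm: a diagonal operator has ||M|| = sup_n |d_n|. Here d_n = 12 + 15/n is positive and decreasing, so sup_n |d_n| = d_1 = 12 + 15 = 27. So ||M|| = 27.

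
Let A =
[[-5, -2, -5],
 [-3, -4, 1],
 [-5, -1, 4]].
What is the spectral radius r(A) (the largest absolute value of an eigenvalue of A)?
r(A) ≈ 8.4061

The eigenvalues of A are the roots of its characteristic polynomial. With M = A (coefficients from the trace, the sum of principal 2x2 minors, and det A):
  p(λ) = det(λ I - M) = λ^3 + 5λ^2 - 46λ - 146.
No integer candidate from the rational root theorem (±divisors of 146) is a root, so the roots are irrational. The cubic discriminant is Δ = 544152 > 0, so there are three distinct real roots. p(-9) = -56 and p(-8) = 30 have opposite signs, so a root lies in (-9, -8); Newton's method refines it to λ ≈ -8.4061. p(-3) = 10 and p(-2) = -42 have opposite signs, so a root lies in (-3, -2); Newton's method refines it to λ ≈ -2.799. p(6) = -26 and p(7) = 120 have opposite signs, so a root lies in (6, 7); Newton's method refines it to λ ≈ 6.2051. Check (Vieta): the three roots sum to -5, matching tr M = -5.
Thus the eigenvalues (to 4 decimals) are -8.4061 (modulus 8.4061); -2.799 (modulus 2.799); 6.2051 (modulus 6.2051). The spectral radius is the largest modulus: r(A) ≈ 8.4061. (Cross-check: r(A) ≤ ||A||_2 ≈ 8.5585; equality holds whenever A is normal, though it can also hold for some non-normal A.)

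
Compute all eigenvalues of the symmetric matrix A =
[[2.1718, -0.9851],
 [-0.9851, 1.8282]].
sigma(A) ≈ {1, 3}

A is real symmetric, so its spectrum consists of real eigenvalues. Expanding the characteristic polynomial of the displayed matrix gives
  det(λ I - A) = p(λ) = λ^2 + (-4)λ + (3).
Solving p(λ) = 0 yields eigenvalues ≈ 1, 3. (A is shown rounded to 4 decimals, so these recover the underlying integer eigenvalues to within that precision.)
Verification: the trace of A = 4 equals the sum of eigenvalues 4, and det(A) ≈ 3.0001 matches the eigenvalue product 3.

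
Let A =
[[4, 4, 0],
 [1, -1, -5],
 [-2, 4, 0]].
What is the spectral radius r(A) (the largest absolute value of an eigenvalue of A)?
r(A) ≈ 5.1693

The eigenvalues of A are the roots of its characteristic polynomial. With M = A (coefficients from the trace, the sum of principal 2x2 minors, and det A):
  p(λ) = det(λ I - M) = λ^3 - 3λ^2 + 12λ - 120.
No integer candidate from the rational root theorem (±divisors of 120) is a root, so the roots are irrational. The cubic discriminant is Δ = -329616 < 0, so there is one real root and a complex-conjugate pair. p(5) = -10 and p(6) = 60 have opposite signs, so a root lies in (5, 6); Newton's method refines it to λ ≈ 5.1693. Dividing out (λ - (5.1693)) leaves approximately λ^2 + 2.1693λ + 23.2139. For λ^2 + 2.1693λ + 23.2139 the discriminant is -88.1496. It is negative, so the remaining roots are the complex-conjugate pair λ ≈ -1.0847 ± 4.6944i. Their product equals the constant term, so |λ|^2 ≈ 23.2139 and |λ| ≈ 4.8181.
Thus the eigenvalues (to 4 decimals) are 5.1693 (modulus 5.1693); -1.0847 ± 4.6944i (modulus 4.8181). The spectral radius is the largest modulus: r(A) ≈ 5.1693. (Cross-check: r(A) ≤ ||A||_2 ≈ 6.0704; equality holds whenever A is normal, though it can also hold for some non-normal A.)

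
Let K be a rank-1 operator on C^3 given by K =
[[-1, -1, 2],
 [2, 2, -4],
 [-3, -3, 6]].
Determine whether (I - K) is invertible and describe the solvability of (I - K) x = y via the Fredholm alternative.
(I - K) is invertible (det(I - K) = -6 ≠ 0), so for every y in C^3 the equation (I - K) x = y has a unique solution.

K has rank 1, so it is an outer product K = u v^T: every row of K is a multiple of one row vector. Reading off the entries, u = (-1, 2, -3) and v = (1, 1, -2) (row i of K equals u_i·v^T). A rank-one matrix u v^T satisfies K u = u (v·u) and kills the (2)-dimensional subspace v^⊥, so its characteristic polynomial is lambda^2 (lambda - v·u) with v·u = tr K = 7. Hence the eigenvalues of I - K are 1 (multiplicity 2) and 1 - (7) = -6, so det(I - K) = -6. (Direct check: I - K =
[[2, 1, -2],
 [-2, -1, 4],
 [3, 3, -5]]
has determinant -6.) The finite-dimensional Fredholm alternative says: either (I - K) is invertible, or ker(I - K) ≠ {0} and then range(I - K) = ker((I - K)^*)^⊥, with dim ker(I - K) = dim ker((I - K)^*). Since det(I - K) ≠ 0, 1 is not an eigenvalue of K and ker(I - K) = {0}, so we are in the first case: for every y there is a unique x = (I - K)^(-1) y. Explicitly, by the Sherman–Morrison formula, (I - u v^T)^(-1) = I + u v^T/(1 - v·u), i.e. (I - K)^(-1) = I + K/(-6).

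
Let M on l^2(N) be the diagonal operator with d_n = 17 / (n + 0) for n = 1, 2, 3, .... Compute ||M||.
||M|| = 17 (attained at n = 1)

For M diagonal, ||M|| = sup_n |d_n| = sup_n 17/(n + 0). This is positive and strictly decreasing in n, so the supremum is attained at n = 1: d_1 = 17/(1 + 0) = 17. Hence ||M|| = 17.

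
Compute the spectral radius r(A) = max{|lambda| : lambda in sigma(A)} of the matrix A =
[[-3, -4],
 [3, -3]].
r(A) = sqrt(21) ≈ 4.5826

The eigenvalues of A are the roots of its characteristic polynomial. With M = A (coefficients from the trace and determinant):
  p(λ) = det(λ I - M) = λ^2 + 6λ + 21.
For λ^2 + 6λ + 21 the discriminant is -48. It is negative, so the roots are the complex-conjugate pair λ = -3 ± (sqrt(48)/2) i ≈ -3 ± 3.4641i. For a conjugate pair the product of the roots equals the constant term, so |λ|^2 = 21 and |λ| = sqrt(21) ≈ 4.5826.
Thus the eigenvalues (to 4 decimals) are -3 ± 3.4641i (modulus 4.5826). The spectral radius is the largest modulus: r(A) = sqrt(21) ≈ 4.5826. (Cross-check: r(A) ≤ ||A||_2 ≈ 5.1098; equality holds whenever A is normal, though it can also hold for some non-normal A.)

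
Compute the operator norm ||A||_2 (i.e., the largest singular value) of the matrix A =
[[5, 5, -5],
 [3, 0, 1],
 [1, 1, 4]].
||A||_2 ≈ 8.8224 (= sqrt(largest eigenvalue of A^T A))

||A||_2 = sigma_max(A) = sqrt(lambda_max(A^T A)). Form the symmetric matrix M = A^T A =
[[35, 26, -18],
 [26, 26, -21],
 [-18, -21, 42]].
Its characteristic polynomial (trace, sum of principal 2x2 minors, determinant of M give the coefficients) is
  p(λ) = det(λ I - M) = λ^3 - 103λ^2 + 2031λ - 5625.
No integer candidate from the rational root theorem (±divisors of 5625) is a root, so the roots are irrational. The cubic discriminant is Δ = 5990664960 > 0, so there are three distinct real roots. p(3) = -432 and p(4) = 915 have opposite signs, so a root lies in (3, 4); Newton's method refines it to λ ≈ 3.3061. p(21) = 864 and p(22) = -147 have opposite signs, so a root lies in (21, 22); Newton's method refines it to λ ≈ 21.8592. p(77) = -3392 and p(78) = 693 have opposite signs, so a root lies in (77, 78); Newton's method refines it to λ ≈ 77.8347. Check (Vieta): the three roots sum to 103, matching tr M = 103.
So the eigenvalues of A^T A are ≈ 3.3061, 21.8592, 77.8347 (all ≥ 0, as they must be for A^T A). The largest is λ_max ≈ 77.8347, hence ||A||_2 = sqrt(λ_max) ≈ 8.8224.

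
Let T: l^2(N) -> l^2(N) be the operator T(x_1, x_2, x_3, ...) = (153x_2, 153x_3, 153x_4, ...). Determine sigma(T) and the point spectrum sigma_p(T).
sigma(T) = closed disk {z in C : |z| ≤ 153}; sigma_p(T) = open disk {z in C : |z| < 153}

Note T = 153·V where V is the unit left shift (V x)_k = x_{k+1}; so sigma(T) = 153·sigma(V) and ||T|| = 153||V||. ||T x||^2 = 23409sum_{k≥2} |x_k|^2 ≤ 23409||x||^2, with equality on {x : x_1 = 0}, so ||T|| = 153. For any lambda with |lambda| < 153, set r = lambda/153 (|r| < 1); the vector x = (1, r, r^2, ...) is in l^2 and satisfies T x = 153(r, r^2, ...) = lambda x, so lambda is an eigenvalue. On the boundary |lambda| = 153 the geometric series diverges, so no l^2 eigenvector exists, but these lambda lie in the approximate point spectrum. Hence sigma(T) is the closed disk of radius 153 and sigma_p(T) is the open disk.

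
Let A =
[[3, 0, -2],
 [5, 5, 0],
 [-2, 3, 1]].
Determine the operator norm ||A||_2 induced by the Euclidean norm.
||A||_2 ≈ 7.4446 (= sqrt(largest eigenvalue of A^T A))

||A||_2 = sigma_max(A) = sqrt(lambda_max(A^T A)). Form the symmetric matrix M = A^T A =
[[38, 19, -8],
 [19, 34, 3],
 [-8, 3, 5]].
Its characteristic polynomial (trace, sum of principal 2x2 minors, determinant of M give the coefficients) is
  p(λ) = det(λ I - M) = λ^3 - 77λ^2 + 1218λ - 1225.
No integer candidate from the rational root theorem (±divisors of 1225) is a root, so the roots are irrational. The cubic discriminant is Δ = 1358537593 > 0, so there are three distinct real roots. p(1) = -83 and p(2) = 911 have opposite signs, so a root lies in (1, 2); Newton's method refines it to λ ≈ 1.0782. p(20) = 335 and p(21) = -343 have opposite signs, so a root lies in (20, 21); Newton's method refines it to λ ≈ 20.4998. p(55) = -785 and p(56) = 1127 have opposite signs, so a root lies in (55, 56); Newton's method refines it to λ ≈ 55.422. Check (Vieta): the three roots sum to 77, matching tr M = 77.
So the eigenvalues of A^T A are ≈ 1.0782, 20.4998, 55.422 (all ≥ 0, as they must be for A^T A). The largest is λ_max ≈ 55.422, hence ||A||_2 = sqrt(λ_max) ≈ 7.4446.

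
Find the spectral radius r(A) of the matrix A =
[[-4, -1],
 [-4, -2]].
r(A) = (6 + sqrt(20))/2 ≈ 5.2361

The eigenvalues of A are the roots of its characteristic polynomial. With M = A (coefficients from the trace and determinant):
  p(λ) = det(λ I - M) = λ^2 + 6λ + 4.
For λ^2 + 6λ + 4 the discriminant is 20. It is nonnegative but not a perfect square, so the roots are real and irrational: λ = (-6 ± sqrt(20))/2 ≈ -0.7639, -5.2361.
Thus the eigenvalues (to 4 decimals) are -0.7639 (modulus 0.7639); -5.2361 (modulus 5.2361). The spectral radius is the largest modulus: r(A) = (6 + sqrt(20))/2 ≈ 5.2361. (Cross-check: r(A) ≤ ||A||_2 ≈ 6.0467; equality holds whenever A is normal, though it can also hold for some non-normal A.)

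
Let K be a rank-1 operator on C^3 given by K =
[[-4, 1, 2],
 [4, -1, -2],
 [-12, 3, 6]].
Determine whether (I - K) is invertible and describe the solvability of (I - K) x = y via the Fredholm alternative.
(I - K) is singular (det(I - K) = 0, i.e. 1 ∈ sigma(K)). (I - K) x = y is solvable iff y ⊥ ker((I - K)^*) = span{(-4, 1, 2)}, i.e. iff -4y_1 + y_2 + 2y_3 = 0. When solvable, the solutions are x = y + c·(1, -1, 3), c arbitrary (ker(I - K) = span{(1, -1, 3)}, dimension 1).

K has rank 1, so it is an outer product K = u v^T: every row of K is a multiple of one row vector. Reading off the entries, u = (1, -1, 3) and v = (-4, 1, 2) (row i of K equals u_i·v^T). A rank-one matrix u v^T satisfies K u = u (v·u) and kills the (2)-dimensional subspace v^⊥, so its characteristic polynomial is lambda^2 (lambda - v·u) with v·u = tr K = 1. Hence the eigenvalues of I - K are 1 (multiplicity 2) and 1 - (1) = 0, so det(I - K) = 0. (Direct check: I - K =
[[5, -1, -2],
 [-4, 2, 2],
 [12, -3, -5]]
has determinant 0.) So 1 is an eigenvalue of K and (I - K) is not invertible. The finite-dimensional Fredholm alternative says: either (I - K) is invertible, or ker(I - K) ≠ {0} and then range(I - K) = ker((I - K)^*)^⊥, with dim ker(I - K) = dim ker((I - K)^*). We are in the second case, so we need both kernels. Kernel of I - K: (I - K) u = u - u (v·u) = u - u = 0, so ker(I - K) = span{u} = span{(1, -1, 3)} (it is exactly 1-dimensional because rank(I - K) = 2). Kernel of the adjoint: K is real, so (I - K)^* = I - K^T = I - v u^T, and (I - v u^T) v = v - v (u·v) = 0; hence ker((I - K)^*) = span{v} = span{(-4, 1, 2)}. Therefore (I - K) x = y is solvable iff <y, v> = 0, i.e. iff -4y_1 + y_2 + 2y_3 = 0. When this holds, K y = u (v·y) = 0, so (I - K) y = y and x = y is a particular solution; the full solution set is the line x = y + c·u = y + c·(1, -1, 3), c ∈ C.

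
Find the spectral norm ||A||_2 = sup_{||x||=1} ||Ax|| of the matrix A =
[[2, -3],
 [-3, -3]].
||A||_2 = sqrt((31 + sqrt(61))/2) ≈ 4.4051 (= sqrt(largest eigenvalue of A^T A))

||A||_2 = sigma_max(A) = sqrt(lambda_max(A^T A)). Form the symmetric matrix M = A^T A =
[[13, 3],
 [3, 18]].
Its characteristic polynomial (trace, determinant of M give the coefficients) is
  p(λ) = det(λ I - M) = λ^2 - 31λ + 225.
For λ^2 - 31λ + 225 the discriminant is 61. It is nonnegative but not a perfect square, so the roots are real and irrational: λ = (31 ± sqrt(61))/2 ≈ 19.4051, 11.5949.
So the eigenvalues of A^T A are ≈ 11.5949, 19.4051 (all ≥ 0, as they must be for A^T A). The largest is λ_max = (31 + sqrt(61))/2 ≈ 19.4051, hence ||A||_2 = sqrt(λ_max) = sqrt((31 + sqrt(61))/2) ≈ 4.4051.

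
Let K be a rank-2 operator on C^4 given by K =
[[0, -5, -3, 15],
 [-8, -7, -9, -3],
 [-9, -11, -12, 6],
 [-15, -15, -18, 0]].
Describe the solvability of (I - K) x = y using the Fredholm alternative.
(I - K) is invertible (det(I - K) = 226 ≠ 0), so for every y in C^4 the equation (I - K) x = y has a unique solution.

K has rank 2 and factors as K = U V^T = u1 v1^T + u2 v2^T with u1 = (-3, -1, -3, -3), v1 = (2, 3, 3, -3), u2 = (2, -2, -1, -3), v2 = (3, 2, 3, 3) (multiplying out reproduces the displayed K). The nonzero eigenvalues of U V^T coincide with those of the 2 x 2 matrix G = V^T U = [[v1·u1, v1·u2], [v2·u1, v2·u2]] = [[-9, 4], [-29, -10]], and by the Sylvester determinant identity det(I_4 - U V^T) = det(I_2 - V^T U) = det([[10, -4], [29, 11]]) = (10)(11) - (-4)(29) = 226. (Direct check: I - K =
[[1, 5, 3, -15],
 [8, 8, 9, 3],
 [9, 11, 13, -6],
 [15, 15, 18, 1]]
has determinant 226.) The finite-dimensional Fredholm alternative says: either (I - K) is invertible, or ker(I - K) ≠ {0} and then range(I - K) = ker((I - K)^*)^⊥, with dim ker(I - K) = dim ker((I - K)^*). Since det(I - K) ≠ 0, 1 is not an eigenvalue of K and ker(I - K) = {0}, so we are in the first case: for every y there is a unique x = (I - K)^(-1) y. (Explicitly, by the Woodbury identity, (I - U V^T)^(-1) = I + U (I_2 - G)^(-1) V^T.)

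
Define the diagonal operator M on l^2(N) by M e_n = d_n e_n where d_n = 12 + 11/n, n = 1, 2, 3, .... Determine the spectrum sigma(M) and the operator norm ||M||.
sigma(M) = {12 + 11/n : n ≥ 1} ∪ {12}; ||M|| = 23

A bounded diagonal operator on l^2 with diagonal entries d_n has spectrum equal to the closure of {d_n : n ≥ 1}: every d_n is an eigenvalue (with eigenvector e_n), so {d_n} ⊂ sigma(M); the spectrum is closed, so its closure is too; and for lambda not in the closure, (M - lambda I) has bounded inverse (the diagonal entries 1/(d_n - lambda) are bounded). For our sequence d_n = 12 + 11/n, n = 1, 2, 3, ...:
  - {d_n} = {12 + 11/n : n ≥ 1}; the only limit point is 12
  - closure = {12 + 11/n : n ≥ 1} ∪ {12}
For the norm: a diagonal operator has ||M|| = sup_n |d_n|. Here d_n = 12 + 11/n is positive and decreasing, so sup_n |d_n| = d_1 = 12 + 11 = 23. So ||M|| = 23.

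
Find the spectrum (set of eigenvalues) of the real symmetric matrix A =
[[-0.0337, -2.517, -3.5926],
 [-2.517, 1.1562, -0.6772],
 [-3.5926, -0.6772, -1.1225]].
sigma(A) ≈ {-5, 1, 4}

A is real symmetric, so its spectrum consists of real eigenvalues. Expanding the characteristic polynomial of the displayed matrix gives
  det(λ I - A) = p(λ) = λ^3 + (0)λ^2 + (-21)λ + (20).
Solving p(λ) = 0 yields eigenvalues ≈ -5, 1, 4. (A is shown rounded to 4 decimals, so these recover the underlying integer eigenvalues to within that precision.)
Verification: the trace of A = 0 equals the sum of eigenvalues 0, and det(A) ≈ -19.9995 matches the eigenvalue product -20.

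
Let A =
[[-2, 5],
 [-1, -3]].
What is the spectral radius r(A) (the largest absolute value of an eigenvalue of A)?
r(A) = sqrt(11) ≈ 3.3166

The eigenvalues of A are the roots of its characteristic polynomial. With M = A (coefficients from the trace and determinant):
  p(λ) = det(λ I - M) = λ^2 + 5λ + 11.
For λ^2 + 5λ + 11 the discriminant is -19. It is negative, so the roots are the complex-conjugate pair λ = -5/2 ± (sqrt(19)/2) i ≈ -2.5 ± 2.1794i. For a conjugate pair the product of the roots equals the constant term, so |λ|^2 = 11 and |λ| = sqrt(11) ≈ 3.3166.
Thus the eigenvalues (to 4 decimals) are -2.5 ± 2.1794i (modulus 3.3166). The spectral radius is the largest modulus: r(A) = sqrt(11) ≈ 3.3166. (Cross-check: r(A) ≤ ||A||_2 ≈ 5.9667; equality holds whenever A is normal, though it can also hold for some non-normal A.)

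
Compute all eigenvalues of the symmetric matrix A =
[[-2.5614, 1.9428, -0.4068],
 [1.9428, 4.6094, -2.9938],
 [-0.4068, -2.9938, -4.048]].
sigma(A) ≈ {-5, -3, 6}

A is real symmetric, so its spectrum consists of real eigenvalues. Expanding the characteristic polynomial of the displayed matrix gives
  det(λ I - A) = p(λ) = λ^3 + (2)λ^2 + (-33)λ + (-89.9987).
Solving p(λ) = 0 yields eigenvalues ≈ -5, -3, 6. (A is shown rounded to 4 decimals, so these recover the underlying integer eigenvalues to within that precision.)
Verification: the trace of A = -2 equals the sum of eigenvalues -2, and det(A) ≈ 89.9987 matches the eigenvalue product 90.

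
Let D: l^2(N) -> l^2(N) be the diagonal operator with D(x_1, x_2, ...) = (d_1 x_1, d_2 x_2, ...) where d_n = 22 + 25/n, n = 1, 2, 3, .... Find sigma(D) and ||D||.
sigma(D) = {22 + 25/n : n ≥ 1} ∪ {22}; ||D|| = 47

A bounded diagonal operator on l^2 with diagonal entries d_n has spectrum equal to the closure of {d_n : n ≥ 1}: every d_n is an eigenvalue (with eigenvector e_n), so {d_n} ⊂ sigma(D); the spectrum is closed, so its closure is too; and for lambda not in the closure, (D - lambda I) has bounded inverse (the diagonal entries 1/(d_n - lambda) are bounded). For our sequence d_n = 22 + 25/n, n = 1, 2, 3, ...:
  - {d_n} = {22 + 25/n : n ≥ 1}; the only limit point is 22
  - closure = {22 + 25/n : n ≥ 1} ∪ {22}
For the norm: a diagonal operator has ||D|| = sup_n |d_n|. Here d_n = 22 + 25/n is positive and decreasing, so sup_n |d_n| = d_1 = 22 + 25 = 47. So ||D|| = 47.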